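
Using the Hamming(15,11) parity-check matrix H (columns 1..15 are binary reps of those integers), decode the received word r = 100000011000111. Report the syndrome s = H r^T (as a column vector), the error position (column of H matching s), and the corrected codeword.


s = (1, 1, 0, 0)^T, error position = 12, corrected codeword c = 100000011001111

Compute s = H r^T mod 2 one row at a time:
  s_1 = 1 + 1 + 0 + 0 + 0 + 1 + 1 + 1 = 5 ≡ 1 (mod 2).
  s_2 = 0 + 0 + 0 + 0 + 0 + 1 + 1 + 1 = 3 ≡ 1 (mod 2).
  s_3 = 0 + 0 + 0 + 0 + 0 + 0 + 1 + 1 = 2 ≡ 0 (mod 2).
  s_4 = 1 + 0 + 0 + 0 + 1 + 0 + 1 + 1 = 4 ≡ 0 (mod 2).
s = (1, 1, 0, 0)^T — this equals column 12 of H (binary 1100), so error is at position 12.
Correct: flip bit 12 of r = 100000011000111 to get c = 100000011001111.


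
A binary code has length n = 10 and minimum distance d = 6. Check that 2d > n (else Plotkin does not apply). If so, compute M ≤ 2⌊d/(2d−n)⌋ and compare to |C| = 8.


Plotkin bound M ≤ 6; given |C| = 8 > bound (violated).

Check applicability: 2d = 12, n = 10.
2d − n = 2 > 0, so Plotkin applies.
Compute d/(2d−n) = 6/2 ≈ 3.0000.
⌊d/(2d−n)⌋ = 3.
Plotkin bound: M ≤ 2·3 = 6.
Given |C| = 8, check: VIOLATED.
This |C| is above the Plotkin bound, so no binary code with n = 10, d = 6 and 8 codewords exists.


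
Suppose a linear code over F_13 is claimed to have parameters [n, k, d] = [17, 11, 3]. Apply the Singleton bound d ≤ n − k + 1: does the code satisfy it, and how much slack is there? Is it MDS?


Singleton RHS = n − k + 1 = 7, slack = 4, bound satisfied, not MDS.

Singleton bound: d ≤ n − k + 1.
Here n = 17, k = 11, so n − k + 1 = 7.
Given d = 3, check d ≤ 7: YES.
Slack = (n − k + 1) − d = 4.
The code is NOT MDS (slack = 4 > 0).
Description: the claimed parameters are [17, 11, 3]_13; such a code would be non-MDS.


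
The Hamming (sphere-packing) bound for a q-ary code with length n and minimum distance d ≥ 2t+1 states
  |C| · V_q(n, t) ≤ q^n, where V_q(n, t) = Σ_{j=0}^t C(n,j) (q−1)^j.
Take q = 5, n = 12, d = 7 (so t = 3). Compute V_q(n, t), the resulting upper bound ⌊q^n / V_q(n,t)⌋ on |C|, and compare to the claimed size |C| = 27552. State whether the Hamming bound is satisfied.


V_q(n, t) = 15185, q^n = 244140625, Hamming bound = 16077, |C| = 27552 > bound (violated).

Step 1: Compute V_q(n, t) = Σ_{j=0}^3 C(n, j) (q−1)^j.
  j = 0: C(12,0)·(4)^0 = 1·1 = 1.
  j = 1: C(12,1)·(4)^1 = 12·4 = 48.
  j = 2: C(12,2)·(4)^2 = 66·16 = 1056.
  j = 3: C(12,3)·(4)^3 = 220·64 = 14080.
  V_q(n, t) = 1 + 48 + 1056 + 14080 = 15185.
Step 2: q^n = 5^12 = 244140625.
Step 3: Hamming bound ⌊q^n / V_q(n,t)⌋ = ⌊244140625/15185⌋ = 16077.
Step 4: Compare |C| = 27552 to 16077: violated.
The claimed |C| lies above the Hamming bound, so no 5-ary code of length 12 with d ≥ 7 can have 27552 codewords.


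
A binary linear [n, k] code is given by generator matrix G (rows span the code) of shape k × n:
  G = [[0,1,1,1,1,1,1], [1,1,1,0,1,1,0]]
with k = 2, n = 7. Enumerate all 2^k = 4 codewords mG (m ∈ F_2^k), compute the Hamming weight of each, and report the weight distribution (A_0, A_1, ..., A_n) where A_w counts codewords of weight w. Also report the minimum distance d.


Weight distribution: A_0 = 1, A_3 = 1, A_5 = 1, A_6 = 1. Minimum distance d = 3.

Enumerate all 2^2 = 4 messages m ∈ F_2^2.
For each, compute codeword c = mG in F_2^7, then tally its weight.
  m = 00 → c = 0000000, weight = 0.
  m = 10 → c = 0111111, weight = 6.
  m = 01 → c = 1110110, weight = 5.
  m = 11 → c = 1001001, weight = 3.
Tally weights:
  weight 0: 1 codewords.
  weight 3: 1 codewords.
  weight 5: 1 codewords.
  weight 6: 1 codewords.
Minimum distance d = smallest w > 0 with A_w > 0 = 3.
Sanity: Σ A_w = 4 = 2^2 = 4 ✓.


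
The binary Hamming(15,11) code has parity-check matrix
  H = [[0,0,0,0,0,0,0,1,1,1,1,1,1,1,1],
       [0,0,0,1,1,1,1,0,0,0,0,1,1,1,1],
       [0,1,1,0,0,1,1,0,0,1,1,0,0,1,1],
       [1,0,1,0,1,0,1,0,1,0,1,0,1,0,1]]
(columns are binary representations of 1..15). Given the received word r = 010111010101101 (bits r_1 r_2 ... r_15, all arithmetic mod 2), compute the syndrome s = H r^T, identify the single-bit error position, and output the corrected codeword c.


s = (1, 0, 0, 1)^T, error position = 9, corrected codeword c = 010111011101101

Compute s = H r^T mod 2 one row at a time:
  s_1 = 1 + 0 + 1 + 0 + 1 + 1 + 0 + 1 = 5 ≡ 1 (mod 2).
  s_2 = 1 + 1 + 1 + 0 + 1 + 1 + 0 + 1 = 6 ≡ 0 (mod 2).
  s_3 = 1 + 0 + 1 + 0 + 1 + 0 + 0 + 1 = 4 ≡ 0 (mod 2).
  s_4 = 0 + 0 + 1 + 0 + 0 + 0 + 1 + 1 = 3 ≡ 1 (mod 2).
s = (1, 0, 0, 1)^T — this equals column 9 of H (binary 1001), so error is at position 9.
Correct: flip bit 9 of r = 010111010101101 to get c = 010111011101101.


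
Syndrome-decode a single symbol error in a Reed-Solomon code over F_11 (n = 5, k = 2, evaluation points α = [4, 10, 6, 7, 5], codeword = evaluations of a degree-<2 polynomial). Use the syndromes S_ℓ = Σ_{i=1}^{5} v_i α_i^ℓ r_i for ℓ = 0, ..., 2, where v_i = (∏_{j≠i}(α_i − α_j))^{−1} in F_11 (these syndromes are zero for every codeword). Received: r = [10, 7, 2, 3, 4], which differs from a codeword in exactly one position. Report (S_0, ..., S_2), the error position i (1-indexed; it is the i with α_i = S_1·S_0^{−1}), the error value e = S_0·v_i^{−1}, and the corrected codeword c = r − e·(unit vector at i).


S = (6, 3, 7), error at position 3, error magnitude e = 4, c = [10, 7, 9, 3, 4].

Step 1: column multipliers v_i = (∏_{j≠i}(α_i − α_j))^{−1} mod 11.
  i = 1 (α = 4): (4−10)(4−6)(4−7)(4−5) = (−6)·(−2)·(−3)·(−1) = 36 ≡ 3, so v_1 = 3^{−1} = 4 (mod 11).
  i = 2 (α = 10): (10−4)(10−6)(10−7)(10−5) = 6·4·3·5 = 360 ≡ 8, so v_2 = 8^{−1} = 7 (mod 11).
  i = 3 (α = 6): (6−4)(6−10)(6−7)(6−5) = 2·(−4)·(−1)·1 = 8 ≡ 8, so v_3 = 8^{−1} = 7 (mod 11).
  i = 4 (α = 7): (7−4)(7−10)(7−6)(7−5) = 3·(−3)·1·2 = −18 ≡ 4, so v_4 = 4^{−1} = 3 (mod 11).
  i = 5 (α = 5): (5−4)(5−10)(5−6)(5−7) = 1·(−5)·(−1)·(−2) = −10 ≡ 1, so v_5 = 1^{−1} = 1 (mod 11).
  v = [4, 7, 7, 3, 1].
Step 2: syndromes of r = [10, 7, 2, 3, 4] (all sums mod 11).
  S_0 = Σ v_i r_i = 4·10 + 7·7 + 7·2 + 3·3 + 1·4 = 116 ≡ 6.
  S_1 = Σ v_i α_i r_i = 4·4·10 + 7·10·7 + 7·6·2 + 3·7·3 + 1·5·4 = 817 ≡ 3.
  α_i^2 mod 11 = [5, 1, 3, 5, 3].
  S_2 = Σ v_i α_i^2 r_i = 4·5·10 + 7·1·7 + 7·3·2 + 3·5·3 + 1·3·4 = 348 ≡ 7.
  S = (6, 3, 7) ≠ 0, so r is not a codeword (an error is present).
Step 3: locate the error. For a single error e at position i, S_ℓ = v_i·e·α_i^ℓ, so α_err = S_1/S_0.
  S_0^{−1} = 6^{−1} = 2 (mod 11), so α_err = 3·2 = 6 ≡ 6 = α_3. Error position i = 3.
  Consistency check: S_2/S_1 = 7·4 = 28 ≡ 6 = α_err ✓ (single-error assumption holds).
Step 4: error magnitude e = S_0/v_3 = S_0·∏_{j≠3}(α_3 − α_j) = 6·8 = 48 ≡ 4 (mod 11).
Step 5: correct position 3: c_3 = r_3 − e = 2 − 4 ≡ 9 (mod 11). Hence c = [10, 7, 9, 3, 4].
  Check: interpolating c through the α_i gives m(x) = 1 + 5·x (degree < 2) with m(α_i) = c_i for every i, so c is indeed a codeword.


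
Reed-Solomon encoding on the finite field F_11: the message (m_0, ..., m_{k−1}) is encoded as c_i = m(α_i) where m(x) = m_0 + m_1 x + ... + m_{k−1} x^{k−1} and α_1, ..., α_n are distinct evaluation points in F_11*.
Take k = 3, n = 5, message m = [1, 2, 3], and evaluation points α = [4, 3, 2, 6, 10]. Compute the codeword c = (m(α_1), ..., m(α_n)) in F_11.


c = [2, 1, 6, 0, 2]

Message polynomial: m(x) = 1 + 2·x + 3·x^2 (mod 11).
For each evaluation point α_i, compute m(α_i) mod 11:
  α_1 = 4: Horner steps 3 → 3 → 2, so m(4) = 2.
  α_2 = 3: Horner steps 3 → 0 → 1, so m(3) = 1.
  α_3 = 2: Horner steps 3 → 8 → 6, so m(2) = 6.
  α_4 = 6: Horner steps 3 → 9 → 0, so m(6) = 0.
  α_5 = 10: Horner steps 3 → 10 → 2, so m(10) = 2.
Codeword c = [2, 1, 6, 0, 2] ∈ F_11^5.


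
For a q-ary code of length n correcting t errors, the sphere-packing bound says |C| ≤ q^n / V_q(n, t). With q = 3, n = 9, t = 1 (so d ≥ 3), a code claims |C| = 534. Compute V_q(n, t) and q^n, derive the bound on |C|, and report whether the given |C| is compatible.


V_q(n, t) = 19, q^n = 19683, Hamming bound = 1035, |C| = 534 ≤ bound (satisfied).

Step 1: Compute V_q(n, t) = Σ_{j=0}^1 C(n, j) (q−1)^j.
  j = 0: C(9,0)·(2)^0 = 1·1 = 1.
  j = 1: C(9,1)·(2)^1 = 9·2 = 18.
  V_q(n, t) = 1 + 18 = 19.
Step 2: q^n = 3^9 = 19683.
Step 3: Hamming bound ⌊q^n / V_q(n,t)⌋ = ⌊19683/19⌋ = 1035.
Step 4: Compare |C| = 534 to 1035: satisfied.
The claimed |C| lies below the Hamming bound.


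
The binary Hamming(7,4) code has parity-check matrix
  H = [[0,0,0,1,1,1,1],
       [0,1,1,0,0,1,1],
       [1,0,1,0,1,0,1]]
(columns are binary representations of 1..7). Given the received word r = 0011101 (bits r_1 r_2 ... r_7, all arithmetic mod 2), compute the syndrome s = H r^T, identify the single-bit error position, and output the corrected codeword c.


s = (1, 0, 1)^T, error position = 5, corrected codeword c = 0011001

Compute s = H r^T mod 2 one row at a time:
  s_1 = 1 + 1 + 0 + 1 = 3 ≡ 1 (mod 2).
  s_2 = 0 + 1 + 0 + 1 = 2 ≡ 0 (mod 2).
  s_3 = 0 + 1 + 1 + 1 = 3 ≡ 1 (mod 2).
s = (1, 0, 1)^T — this equals column 5 of H (binary 101), so error is at position 5.
Correct: flip bit 5 of r = 0011101 to get c = 0011001.


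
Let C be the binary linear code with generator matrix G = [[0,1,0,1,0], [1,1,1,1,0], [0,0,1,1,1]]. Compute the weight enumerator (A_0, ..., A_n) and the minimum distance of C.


Weight distribution: A_0 = 1, A_2 = 2, A_3 = 4, A_4 = 1. Minimum distance d = 2.

Enumerate all 2^3 = 8 messages m ∈ F_2^3.
For each, compute codeword c = mG in F_2^5, then tally its weight.
  m = 000 → c = 00000, weight = 0.
  m = 100 → c = 01010, weight = 2.
  m = 010 → c = 11110, weight = 4.
  m = 110 → c = 10100, weight = 2.
  m = 001 → c = 00111, weight = 3.
  m = 101 → c = 01101, weight = 3.
  m = 011 → c = 11001, weight = 3.
  m = 111 → c = 10011, weight = 3.
Tally weights:
  weight 0: 1 codewords.
  weight 2: 2 codewords.
  weight 3: 4 codewords.
  weight 4: 1 codewords.
Minimum distance d = smallest w > 0 with A_w > 0 = 2.
Sanity: Σ A_w = 8 = 2^3 = 8 ✓.


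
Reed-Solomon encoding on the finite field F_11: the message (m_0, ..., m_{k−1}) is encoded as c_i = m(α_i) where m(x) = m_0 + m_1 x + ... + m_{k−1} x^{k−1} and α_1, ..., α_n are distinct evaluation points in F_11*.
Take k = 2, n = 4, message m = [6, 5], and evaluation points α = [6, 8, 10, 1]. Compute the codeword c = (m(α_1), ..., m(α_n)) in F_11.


c = [3, 2, 1, 0]

Message polynomial: m(x) = 6 + 5·x (mod 11).
For each evaluation point α_i, compute m(α_i) mod 11:
  α_1 = 6: Horner steps 5 → 3, so m(6) = 3.
  α_2 = 8: Horner steps 5 → 2, so m(8) = 2.
  α_3 = 10: Horner steps 5 → 1, so m(10) = 1.
  α_4 = 1: Horner steps 5 → 0, so m(1) = 0.
Codeword c = [3, 2, 1, 0] ∈ F_11^4.


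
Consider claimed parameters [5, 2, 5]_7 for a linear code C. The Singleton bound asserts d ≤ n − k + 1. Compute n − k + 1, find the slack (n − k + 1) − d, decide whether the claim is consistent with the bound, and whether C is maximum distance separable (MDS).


Singleton RHS = n − k + 1 = 4, slack = -1, bound violated (no such code; not MDS).

Singleton bound: d ≤ n − k + 1.
Here n = 5, k = 2, so n − k + 1 = 4.
Given d = 5, check d ≤ 4: NO.
Slack = (n − k + 1) − d = -1.
The slack is negative: d = 5 exceeds n − k + 1 = 4 by 1, so the Singleton bound is violated and no linear [5, 2, 5]_7 code can exist. In particular it is not MDS (MDS requires d = n − k + 1 exactly).
Description: the claimed parameters are [5, 2, 5]_7; such a code would be impossible (violates the Singleton bound).


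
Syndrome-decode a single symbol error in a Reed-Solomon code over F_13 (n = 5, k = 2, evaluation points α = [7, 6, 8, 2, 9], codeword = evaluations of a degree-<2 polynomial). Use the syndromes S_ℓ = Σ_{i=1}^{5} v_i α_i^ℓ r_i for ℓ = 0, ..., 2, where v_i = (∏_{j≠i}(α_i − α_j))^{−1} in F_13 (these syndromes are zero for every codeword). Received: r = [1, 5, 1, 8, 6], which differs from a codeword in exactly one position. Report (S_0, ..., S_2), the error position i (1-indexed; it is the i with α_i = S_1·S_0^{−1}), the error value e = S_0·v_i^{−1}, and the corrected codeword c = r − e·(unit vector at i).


S = (4, 6, 9), error at position 3, error magnitude e = 4, c = [1, 5, 10, 8, 6].

Step 1: column multipliers v_i = (∏_{j≠i}(α_i − α_j))^{−1} mod 13.
  i = 1 (α = 7): (7−6)(7−8)(7−2)(7−9) = 1·(−1)·5·(−2) = 10 ≡ 10, so v_1 = 10^{−1} = 4 (mod 13).
  i = 2 (α = 6): (6−7)(6−8)(6−2)(6−9) = (−1)·(−2)·4·(−3) = −24 ≡ 2, so v_2 = 2^{−1} = 7 (mod 13).
  i = 3 (α = 8): (8−7)(8−6)(8−2)(8−9) = 1·2·6·(−1) = −12 ≡ 1, so v_3 = 1^{−1} = 1 (mod 13).
  i = 4 (α = 2): (2−7)(2−6)(2−8)(2−9) = (−5)·(−4)·(−6)·(−7) = 840 ≡ 8, so v_4 = 8^{−1} = 5 (mod 13).
  i = 5 (α = 9): (9−7)(9−6)(9−8)(9−2) = 2·3·1·7 = 42 ≡ 3, so v_5 = 3^{−1} = 9 (mod 13).
  v = [4, 7, 1, 5, 9].
Step 2: syndromes of r = [1, 5, 1, 8, 6] (all sums mod 13).
  S_0 = Σ v_i r_i = 4·1 + 7·5 + 1·1 + 5·8 + 9·6 = 134 ≡ 4.
  S_1 = Σ v_i α_i r_i = 4·7·1 + 7·6·5 + 1·8·1 + 5·2·8 + 9·9·6 = 812 ≡ 6.
  α_i^2 mod 13 = [10, 10, 12, 4, 3].
  S_2 = Σ v_i α_i^2 r_i = 4·10·1 + 7·10·5 + 1·12·1 + 5·4·8 + 9·3·6 = 724 ≡ 9.
  S = (4, 6, 9) ≠ 0, so r is not a codeword (an error is present).
Step 3: locate the error. For a single error e at position i, S_ℓ = v_i·e·α_i^ℓ, so α_err = S_1/S_0.
  S_0^{−1} = 4^{−1} = 10 (mod 13), so α_err = 6·10 = 60 ≡ 8 = α_3. Error position i = 3.
  Consistency check: S_2/S_1 = 9·11 = 99 ≡ 8 = α_err ✓ (single-error assumption holds).
Step 4: error magnitude e = S_0/v_3 = S_0·∏_{j≠3}(α_3 − α_j) = 4·1 = 4 ≡ 4 (mod 13).
Step 5: correct position 3: c_3 = r_3 − e = 1 − 4 ≡ 10 (mod 13). Hence c = [1, 5, 10, 8, 6].
  Check: interpolating c through the α_i gives m(x) = 3 + 9·x (degree < 2) with m(α_i) = c_i for every i, so c is indeed a codeword.


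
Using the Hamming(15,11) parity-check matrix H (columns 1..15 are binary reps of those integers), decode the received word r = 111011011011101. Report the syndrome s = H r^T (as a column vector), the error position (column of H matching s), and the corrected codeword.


s = (0, 1, 1, 1)^T, error position = 7, corrected codeword c = 111011111011101

Compute s = H r^T mod 2 one row at a time:
  s_1 = 1 + 1 + 0 + 1 + 1 + 1 + 0 + 1 = 6 ≡ 0 (mod 2).
  s_2 = 0 + 1 + 1 + 0 + 1 + 1 + 0 + 1 = 5 ≡ 1 (mod 2).
  s_3 = 1 + 1 + 1 + 0 + 0 + 1 + 0 + 1 = 5 ≡ 1 (mod 2).
  s_4 = 1 + 1 + 1 + 0 + 1 + 1 + 1 + 1 = 7 ≡ 1 (mod 2).
s = (0, 1, 1, 1)^T — this equals column 7 of H (binary 0111), so error is at position 7.
Correct: flip bit 7 of r = 111011011011101 to get c = 111011111011101.


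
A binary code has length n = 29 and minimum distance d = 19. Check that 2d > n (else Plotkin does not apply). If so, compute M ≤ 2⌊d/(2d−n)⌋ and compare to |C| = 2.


Plotkin bound M ≤ 4; given |C| = 2 ≤ bound (satisfied).

Check applicability: 2d = 38, n = 29.
2d − n = 9 > 0, so Plotkin applies.
Compute d/(2d−n) = 19/9 ≈ 2.1111.
⌊d/(2d−n)⌋ = 2.
Plotkin bound: M ≤ 2·2 = 4.
Given |C| = 2, check: satisfied.
This |C| is below the Plotkin bound.


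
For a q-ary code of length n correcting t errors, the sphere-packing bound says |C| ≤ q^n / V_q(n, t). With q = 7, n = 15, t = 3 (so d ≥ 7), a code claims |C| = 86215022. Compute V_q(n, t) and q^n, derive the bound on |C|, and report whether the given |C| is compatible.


V_q(n, t) = 102151, q^n = 4747561509943, Hamming bound = 46475918, |C| = 86215022 > bound (violated).

Step 1: Compute V_q(n, t) = Σ_{j=0}^3 C(n, j) (q−1)^j.
  j = 0: C(15,0)·(6)^0 = 1·1 = 1.
  j = 1: C(15,1)·(6)^1 = 15·6 = 90.
  j = 2: C(15,2)·(6)^2 = 105·36 = 3780.
  j = 3: C(15,3)·(6)^3 = 455·216 = 98280.
  V_q(n, t) = 1 + 90 + 3780 + 98280 = 102151.
Step 2: q^n = 7^15 = 4747561509943.
Step 3: Hamming bound ⌊q^n / V_q(n,t)⌋ = ⌊4747561509943/102151⌋ = 46475918.
Step 4: Compare |C| = 86215022 to 46475918: violated.
The claimed |C| lies above the Hamming bound, so no 7-ary code of length 15 with d ≥ 7 can have 86215022 codewords.


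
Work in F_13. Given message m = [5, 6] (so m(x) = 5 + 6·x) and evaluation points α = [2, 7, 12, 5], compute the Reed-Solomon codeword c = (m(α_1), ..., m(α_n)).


c = [4, 8, 12, 9]

Message polynomial: m(x) = 5 + 6·x (mod 13).
For each evaluation point α_i, compute m(α_i) mod 13:
  α_1 = 2: Horner steps 6 → 4, so m(2) = 4.
  α_2 = 7: Horner steps 6 → 8, so m(7) = 8.
  α_3 = 12: Horner steps 6 → 12, so m(12) = 12.
  α_4 = 5: Horner steps 6 → 9, so m(5) = 9.
Codeword c = [4, 8, 12, 9] ∈ F_13^4.


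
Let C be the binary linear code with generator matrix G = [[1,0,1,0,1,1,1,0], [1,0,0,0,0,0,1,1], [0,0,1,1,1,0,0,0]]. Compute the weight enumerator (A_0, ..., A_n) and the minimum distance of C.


Weight distribution: A_0 = 1, A_3 = 3, A_4 = 2, A_5 = 1, A_6 = 1. Minimum distance d = 3.

Enumerate all 2^3 = 8 messages m ∈ F_2^3.
For each, compute codeword c = mG in F_2^8, then tally its weight.
  m = 000 → c = 00000000, weight = 0.
  m = 100 → c = 10101110, weight = 5.
  m = 010 → c = 10000011, weight = 3.
  m = 110 → c = 00101101, weight = 4.
  m = 001 → c = 00111000, weight = 3.
  m = 101 → c = 10010110, weight = 4.
  m = 011 → c = 10111011, weight = 6.
  m = 111 → c = 00010101, weight = 3.
Tally weights:
  weight 0: 1 codewords.
  weight 3: 3 codewords.
  weight 4: 2 codewords.
  weight 5: 1 codewords.
  weight 6: 1 codewords.
Minimum distance d = smallest w > 0 with A_w > 0 = 3.
Sanity: Σ A_w = 8 = 2^3 = 8 ✓.


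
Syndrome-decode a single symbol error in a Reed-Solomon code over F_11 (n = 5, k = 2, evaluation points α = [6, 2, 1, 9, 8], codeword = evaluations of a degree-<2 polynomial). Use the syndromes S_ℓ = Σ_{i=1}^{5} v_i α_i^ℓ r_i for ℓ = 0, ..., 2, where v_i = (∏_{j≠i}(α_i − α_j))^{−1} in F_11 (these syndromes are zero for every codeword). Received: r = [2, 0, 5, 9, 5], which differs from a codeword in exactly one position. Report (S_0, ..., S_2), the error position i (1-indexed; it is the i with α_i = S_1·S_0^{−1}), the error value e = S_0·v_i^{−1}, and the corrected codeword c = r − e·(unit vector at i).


S = (6, 4, 10), error at position 5, error magnitude e = 2, c = [2, 0, 5, 9, 3].

Step 1: column multipliers v_i = (∏_{j≠i}(α_i − α_j))^{−1} mod 11.
  i = 1 (α = 6): (6−2)(6−1)(6−9)(6−8) = 4·5·(−3)·(−2) = 120 ≡ 10, so v_1 = 10^{−1} = 10 (mod 11).
  i = 2 (α = 2): (2−6)(2−1)(2−9)(2−8) = (−4)·1·(−7)·(−6) = −168 ≡ 8, so v_2 = 8^{−1} = 7 (mod 11).
  i = 3 (α = 1): (1−6)(1−2)(1−9)(1−8) = (−5)·(−1)·(−8)·(−7) = 280 ≡ 5, so v_3 = 5^{−1} = 9 (mod 11).
  i = 4 (α = 9): (9−6)(9−2)(9−1)(9−8) = 3·7·8·1 = 168 ≡ 3, so v_4 = 3^{−1} = 4 (mod 11).
  i = 5 (α = 8): (8−6)(8−2)(8−1)(8−9) = 2·6·7·(−1) = −84 ≡ 4, so v_5 = 4^{−1} = 3 (mod 11).
  v = [10, 7, 9, 4, 3].
Step 2: syndromes of r = [2, 0, 5, 9, 5] (all sums mod 11).
  S_0 = Σ v_i r_i = 10·2 + 7·0 + 9·5 + 4·9 + 3·5 = 116 ≡ 6.
  S_1 = Σ v_i α_i r_i = 10·6·2 + 7·2·0 + 9·1·5 + 4·9·9 + 3·8·5 = 609 ≡ 4.
  α_i^2 mod 11 = [3, 4, 1, 4, 9].
  S_2 = Σ v_i α_i^2 r_i = 10·3·2 + 7·4·0 + 9·1·5 + 4·4·9 + 3·9·5 = 384 ≡ 10.
  S = (6, 4, 10) ≠ 0, so r is not a codeword (an error is present).
Step 3: locate the error. For a single error e at position i, S_ℓ = v_i·e·α_i^ℓ, so α_err = S_1/S_0.
  S_0^{−1} = 6^{−1} = 2 (mod 11), so α_err = 4·2 = 8 ≡ 8 = α_5. Error position i = 5.
  Consistency check: S_2/S_1 = 10·3 = 30 ≡ 8 = α_err ✓ (single-error assumption holds).
Step 4: error magnitude e = S_0/v_5 = S_0·∏_{j≠5}(α_5 − α_j) = 6·4 = 24 ≡ 2 (mod 11).
Step 5: correct position 5: c_5 = r_5 − e = 5 − 2 ≡ 3 (mod 11). Hence c = [2, 0, 5, 9, 3].
  Check: interpolating c through the α_i gives m(x) = 10 + 6·x (degree < 2) with m(α_i) = c_i for every i, so c is indeed a codeword.


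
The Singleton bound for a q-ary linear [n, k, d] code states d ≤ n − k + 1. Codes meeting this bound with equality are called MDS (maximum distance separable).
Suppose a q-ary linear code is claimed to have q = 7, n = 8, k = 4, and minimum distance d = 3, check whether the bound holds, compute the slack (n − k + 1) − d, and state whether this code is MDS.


Singleton RHS = n − k + 1 = 5, slack = 2, bound satisfied, not MDS.

Singleton bound: d ≤ n − k + 1.
Here n = 8, k = 4, so n − k + 1 = 5.
Given d = 3, check d ≤ 5: YES.
Slack = (n − k + 1) − d = 2.
The code is NOT MDS (slack = 2 > 0).
Description: the claimed parameters are [8, 4, 3]_7; such a code would be non-MDS.


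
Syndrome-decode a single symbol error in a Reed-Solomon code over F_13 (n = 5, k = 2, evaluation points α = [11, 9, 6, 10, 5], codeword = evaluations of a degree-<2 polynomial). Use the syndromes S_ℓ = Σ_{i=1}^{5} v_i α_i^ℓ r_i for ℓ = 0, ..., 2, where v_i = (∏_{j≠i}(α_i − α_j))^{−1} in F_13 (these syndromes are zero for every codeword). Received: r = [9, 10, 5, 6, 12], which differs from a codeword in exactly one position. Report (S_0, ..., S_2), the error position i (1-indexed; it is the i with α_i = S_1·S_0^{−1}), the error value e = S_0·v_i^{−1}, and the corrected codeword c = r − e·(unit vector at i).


S = (7, 5, 11), error at position 4, error magnitude e = 3, c = [9, 10, 5, 3, 12].

Step 1: column multipliers v_i = (∏_{j≠i}(α_i − α_j))^{−1} mod 13.
  i = 1 (α = 11): (11−9)(11−6)(11−10)(11−5) = 2·5·1·6 = 60 ≡ 8, so v_1 = 8^{−1} = 5 (mod 13).
  i = 2 (α = 9): (9−11)(9−6)(9−10)(9−5) = (−2)·3·(−1)·4 = 24 ≡ 11, so v_2 = 11^{−1} = 6 (mod 13).
  i = 3 (α = 6): (6−11)(6−9)(6−10)(6−5) = (−5)·(−3)·(−4)·1 = −60 ≡ 5, so v_3 = 5^{−1} = 8 (mod 13).
  i = 4 (α = 10): (10−11)(10−9)(10−6)(10−5) = (−1)·1·4·5 = −20 ≡ 6, so v_4 = 6^{−1} = 11 (mod 13).
  i = 5 (α = 5): (5−11)(5−9)(5−6)(5−10) = (−6)·(−4)·(−1)·(−5) = 120 ≡ 3, so v_5 = 3^{−1} = 9 (mod 13).
  v = [5, 6, 8, 11, 9].
Step 2: syndromes of r = [9, 10, 5, 6, 12] (all sums mod 13).
  S_0 = Σ v_i r_i = 5·9 + 6·10 + 8·5 + 11·6 + 9·12 = 319 ≡ 7.
  S_1 = Σ v_i α_i r_i = 5·11·9 + 6·9·10 + 8·6·5 + 11·10·6 + 9·5·12 = 2475 ≡ 5.
  α_i^2 mod 13 = [4, 3, 10, 9, 12].
  S_2 = Σ v_i α_i^2 r_i = 5·4·9 + 6·3·10 + 8·10·5 + 11·9·6 + 9·12·12 = 2650 ≡ 11.
  S = (7, 5, 11) ≠ 0, so r is not a codeword (an error is present).
Step 3: locate the error. For a single error e at position i, S_ℓ = v_i·e·α_i^ℓ, so α_err = S_1/S_0.
  S_0^{−1} = 7^{−1} = 2 (mod 13), so α_err = 5·2 = 10 ≡ 10 = α_4. Error position i = 4.
  Consistency check: S_2/S_1 = 11·8 = 88 ≡ 10 = α_err ✓ (single-error assumption holds).
Step 4: error magnitude e = S_0/v_4 = S_0·∏_{j≠4}(α_4 − α_j) = 7·6 = 42 ≡ 3 (mod 13).
Step 5: correct position 4: c_4 = r_4 − e = 6 − 3 ≡ 3 (mod 13). Hence c = [9, 10, 5, 3, 12].
  Check: interpolating c through the α_i gives m(x) = 8 + 6·x (degree < 2) with m(α_i) = c_i for every i, so c is indeed a codeword.


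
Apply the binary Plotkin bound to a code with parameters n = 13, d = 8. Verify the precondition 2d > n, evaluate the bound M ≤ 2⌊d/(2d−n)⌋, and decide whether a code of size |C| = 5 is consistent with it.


Plotkin bound M ≤ 4; given |C| = 5 > bound (violated).

Check applicability: 2d = 16, n = 13.
2d − n = 3 > 0, so Plotkin applies.
Compute d/(2d−n) = 8/3 ≈ 2.6667.
⌊d/(2d−n)⌋ = 2.
Plotkin bound: M ≤ 2·2 = 4.
Given |C| = 5, check: VIOLATED.
This |C| is above the Plotkin bound, so no binary code with n = 13, d = 8 and 5 codewords exists.


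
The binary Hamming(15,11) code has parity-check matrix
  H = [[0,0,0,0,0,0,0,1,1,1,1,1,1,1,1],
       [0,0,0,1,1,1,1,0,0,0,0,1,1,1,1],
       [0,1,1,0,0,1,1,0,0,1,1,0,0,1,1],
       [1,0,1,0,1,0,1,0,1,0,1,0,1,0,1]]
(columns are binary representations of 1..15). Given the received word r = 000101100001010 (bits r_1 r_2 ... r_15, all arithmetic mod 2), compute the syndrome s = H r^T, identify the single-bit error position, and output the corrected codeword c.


s = (0, 1, 1, 1)^T, error position = 7, corrected codeword c = 000101000001010

Compute s = H r^T mod 2 one row at a time:
  s_1 = 0 + 0 + 0 + 0 + 1 + 0 + 1 + 0 = 2 ≡ 0 (mod 2).
  s_2 = 1 + 0 + 1 + 1 + 1 + 0 + 1 + 0 = 5 ≡ 1 (mod 2).
  s_3 = 0 + 0 + 1 + 1 + 0 + 0 + 1 + 0 = 3 ≡ 1 (mod 2).
  s_4 = 0 + 0 + 0 + 1 + 0 + 0 + 0 + 0 = 1 ≡ 1 (mod 2).
s = (0, 1, 1, 1)^T — this equals column 7 of H (binary 0111), so error is at position 7.
Correct: flip bit 7 of r = 000101100001010 to get c = 000101000001010.


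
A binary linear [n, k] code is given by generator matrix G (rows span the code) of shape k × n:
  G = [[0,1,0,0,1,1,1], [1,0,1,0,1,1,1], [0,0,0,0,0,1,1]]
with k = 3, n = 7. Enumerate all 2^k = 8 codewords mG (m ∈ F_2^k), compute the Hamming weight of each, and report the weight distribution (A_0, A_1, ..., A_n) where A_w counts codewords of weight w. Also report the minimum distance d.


Weight distribution: A_0 = 1, A_2 = 2, A_3 = 2, A_4 = 1, A_5 = 2. Minimum distance d = 2.

Enumerate all 2^3 = 8 messages m ∈ F_2^3.
For each, compute codeword c = mG in F_2^7, then tally its weight.
  m = 000 → c = 0000000, weight = 0.
  m = 100 → c = 0100111, weight = 4.
  m = 010 → c = 1010111, weight = 5.
  m = 110 → c = 1110000, weight = 3.
  m = 001 → c = 0000011, weight = 2.
  m = 101 → c = 0100100, weight = 2.
  m = 011 → c = 1010100, weight = 3.
  m = 111 → c = 1110011, weight = 5.
Tally weights:
  weight 0: 1 codewords.
  weight 2: 2 codewords.
  weight 3: 2 codewords.
  weight 4: 1 codewords.
  weight 5: 2 codewords.
Minimum distance d = smallest w > 0 with A_w > 0 = 2.
Sanity: Σ A_w = 8 = 2^3 = 8 ✓.


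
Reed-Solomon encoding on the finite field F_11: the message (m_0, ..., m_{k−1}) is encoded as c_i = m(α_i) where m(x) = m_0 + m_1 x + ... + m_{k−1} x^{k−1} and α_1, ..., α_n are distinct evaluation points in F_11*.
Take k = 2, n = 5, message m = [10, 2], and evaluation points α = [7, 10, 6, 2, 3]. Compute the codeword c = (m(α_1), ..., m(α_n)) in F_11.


c = [2, 8, 0, 3, 5]

Message polynomial: m(x) = 10 + 2·x (mod 11).
For each evaluation point α_i, compute m(α_i) mod 11:
  α_1 = 7: Horner steps 2 → 2, so m(7) = 2.
  α_2 = 10: Horner steps 2 → 8, so m(10) = 8.
  α_3 = 6: Horner steps 2 → 0, so m(6) = 0.
  α_4 = 2: Horner steps 2 → 3, so m(2) = 3.
  α_5 = 3: Horner steps 2 → 5, so m(3) = 5.
Codeword c = [2, 8, 0, 3, 5] ∈ F_11^5.


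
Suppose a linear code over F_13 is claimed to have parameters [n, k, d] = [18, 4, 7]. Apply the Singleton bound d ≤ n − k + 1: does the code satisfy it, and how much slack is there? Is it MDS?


Singleton RHS = n − k + 1 = 15, slack = 8, bound satisfied, not MDS.

Singleton bound: d ≤ n − k + 1.
Here n = 18, k = 4, so n − k + 1 = 15.
Given d = 7, check d ≤ 15: YES.
Slack = (n − k + 1) − d = 8.
The code is NOT MDS (slack = 8 > 0).
Description: the claimed parameters are [18, 4, 7]_13; such a code would be non-MDS.


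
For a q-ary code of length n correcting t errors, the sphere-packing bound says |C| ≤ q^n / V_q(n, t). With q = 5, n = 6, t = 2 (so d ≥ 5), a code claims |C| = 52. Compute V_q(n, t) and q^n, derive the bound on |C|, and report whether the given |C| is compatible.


V_q(n, t) = 265, q^n = 15625, Hamming bound = 58, |C| = 52 ≤ bound (satisfied).

Step 1: Compute V_q(n, t) = Σ_{j=0}^2 C(n, j) (q−1)^j.
  j = 0: C(6,0)·(4)^0 = 1·1 = 1.
  j = 1: C(6,1)·(4)^1 = 6·4 = 24.
  j = 2: C(6,2)·(4)^2 = 15·16 = 240.
  V_q(n, t) = 1 + 24 + 240 = 265.
Step 2: q^n = 5^6 = 15625.
Step 3: Hamming bound ⌊q^n / V_q(n,t)⌋ = ⌊15625/265⌋ = 58.
Step 4: Compare |C| = 52 to 58: satisfied.
The claimed |C| lies below the Hamming bound.


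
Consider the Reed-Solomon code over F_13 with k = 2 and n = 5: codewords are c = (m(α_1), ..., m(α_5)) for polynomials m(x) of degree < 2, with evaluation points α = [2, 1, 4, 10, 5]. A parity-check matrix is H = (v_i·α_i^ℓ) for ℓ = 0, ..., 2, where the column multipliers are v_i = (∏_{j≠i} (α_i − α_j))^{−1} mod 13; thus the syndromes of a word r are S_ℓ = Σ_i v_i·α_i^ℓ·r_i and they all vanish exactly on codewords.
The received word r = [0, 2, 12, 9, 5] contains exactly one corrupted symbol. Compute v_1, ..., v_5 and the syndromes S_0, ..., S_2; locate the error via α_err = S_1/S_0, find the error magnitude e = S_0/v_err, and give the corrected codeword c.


S = (2, 2, 2), error at position 2, error magnitude e = 8, c = [0, 7, 12, 9, 5].

Step 1: column multipliers v_i = (∏_{j≠i}(α_i − α_j))^{−1} mod 13.
  i = 1 (α = 2): (2−1)(2−4)(2−10)(2−5) = 1·(−2)·(−8)·(−3) = −48 ≡ 4, so v_1 = 4^{−1} = 10 (mod 13).
  i = 2 (α = 1): (1−2)(1−4)(1−10)(1−5) = (−1)·(−3)·(−9)·(−4) = 108 ≡ 4, so v_2 = 4^{−1} = 10 (mod 13).
  i = 3 (α = 4): (4−2)(4−1)(4−10)(4−5) = 2·3·(−6)·(−1) = 36 ≡ 10, so v_3 = 10^{−1} = 4 (mod 13).
  i = 4 (α = 10): (10−2)(10−1)(10−4)(10−5) = 8·9·6·5 = 2160 ≡ 2, so v_4 = 2^{−1} = 7 (mod 13).
  i = 5 (α = 5): (5−2)(5−1)(5−4)(5−10) = 3·4·1·(−5) = −60 ≡ 5, so v_5 = 5^{−1} = 8 (mod 13).
  v = [10, 10, 4, 7, 8].
Step 2: syndromes of r = [0, 2, 12, 9, 5] (all sums mod 13).
  S_0 = Σ v_i r_i = 10·0 + 10·2 + 4·12 + 7·9 + 8·5 = 171 ≡ 2.
  S_1 = Σ v_i α_i r_i = 10·2·0 + 10·1·2 + 4·4·12 + 7·10·9 + 8·5·5 = 1042 ≡ 2.
  α_i^2 mod 13 = [4, 1, 3, 9, 12].
  S_2 = Σ v_i α_i^2 r_i = 10·4·0 + 10·1·2 + 4·3·12 + 7·9·9 + 8·12·5 = 1211 ≡ 2.
  S = (2, 2, 2) ≠ 0, so r is not a codeword (an error is present).
Step 3: locate the error. For a single error e at position i, S_ℓ = v_i·e·α_i^ℓ, so α_err = S_1/S_0.
  S_0^{−1} = 2^{−1} = 7 (mod 13), so α_err = 2·7 = 14 ≡ 1 = α_2. Error position i = 2.
  Consistency check: S_2/S_1 = 2·7 = 14 ≡ 1 = α_err ✓ (single-error assumption holds).
Step 4: error magnitude e = S_0/v_2 = S_0·∏_{j≠2}(α_2 − α_j) = 2·4 = 8 ≡ 8 (mod 13).
Step 5: correct position 2: c_2 = r_2 − e = 2 − 8 ≡ 7 (mod 13). Hence c = [0, 7, 12, 9, 5].
  Check: interpolating c through the α_i gives m(x) = 1 + 6·x (degree < 2) with m(α_i) = c_i for every i, so c is indeed a codeword.


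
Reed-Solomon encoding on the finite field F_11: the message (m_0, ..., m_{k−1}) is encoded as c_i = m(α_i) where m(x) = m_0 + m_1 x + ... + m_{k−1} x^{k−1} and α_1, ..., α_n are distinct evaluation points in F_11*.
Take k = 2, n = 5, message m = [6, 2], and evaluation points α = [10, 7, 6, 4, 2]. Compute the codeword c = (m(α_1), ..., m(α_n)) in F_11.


c = [4, 9, 7, 3, 10]

Message polynomial: m(x) = 6 + 2·x (mod 11).
For each evaluation point α_i, compute m(α_i) mod 11:
  α_1 = 10: Horner steps 2 → 4, so m(10) = 4.
  α_2 = 7: Horner steps 2 → 9, so m(7) = 9.
  α_3 = 6: Horner steps 2 → 7, so m(6) = 7.
  α_4 = 4: Horner steps 2 → 3, so m(4) = 3.
  α_5 = 2: Horner steps 2 → 10, so m(2) = 10.
Codeword c = [4, 9, 7, 3, 10] ∈ F_11^5.


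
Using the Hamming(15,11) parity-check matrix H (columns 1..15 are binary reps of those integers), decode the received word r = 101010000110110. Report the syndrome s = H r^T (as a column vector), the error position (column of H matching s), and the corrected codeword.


s = (0, 1, 0, 1)^T, error position = 5, corrected codeword c = 101000000110110

Compute s = H r^T mod 2 one row at a time:
  s_1 = 0 + 0 + 1 + 1 + 0 + 1 + 1 + 0 = 4 ≡ 0 (mod 2).
  s_2 = 0 + 1 + 0 + 0 + 0 + 1 + 1 + 0 = 3 ≡ 1 (mod 2).
  s_3 = 0 + 1 + 0 + 0 + 1 + 1 + 1 + 0 = 4 ≡ 0 (mod 2).
  s_4 = 1 + 1 + 1 + 0 + 0 + 1 + 1 + 0 = 5 ≡ 1 (mod 2).
s = (0, 1, 0, 1)^T — this equals column 5 of H (binary 0101), so error is at position 5.
Correct: flip bit 5 of r = 101010000110110 to get c = 101000000110110.


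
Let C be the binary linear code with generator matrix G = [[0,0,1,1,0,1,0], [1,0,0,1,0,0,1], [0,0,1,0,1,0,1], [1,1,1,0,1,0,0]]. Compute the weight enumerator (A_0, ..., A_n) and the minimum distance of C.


Weight distribution: A_0 = 1, A_2 = 1, A_3 = 6, A_4 = 5, A_5 = 2, A_6 = 1. Minimum distance d = 2.

Enumerate all 2^4 = 16 messages m ∈ F_2^4.
For each, compute codeword c = mG in F_2^7, then tally its weight.
  m = 0000 → c = 0000000, weight = 0.
  m = 1000 → c = 0011010, weight = 3.
  m = 0100 → c = 1001001, weight = 3.
  m = 1100 → c = 1010011, weight = 4.
  m = 0010 → c = 0010101, weight = 3.
  m = 1010 → c = 0001111, weight = 4.
  m = 0110 → c = 1011100, weight = 4.
  m = 1110 → c = 1000110, weight = 3.
  m = 0001 → c = 1110100, weight = 4.
  m = 1001 → c = 1101110, weight = 5.
  m = 0101 → c = 0111101, weight = 5.
  m = 1101 → c = 0100111, weight = 4.
  m = 0011 → c = 1100001, weight = 3.
  m = 1011 → c = 1111011, weight = 6.
  m = 0111 → c = 0101000, weight = 2.
  m = 1111 → c = 0110010, weight = 3.
Tally weights:
  weight 0: 1 codewords.
  weight 2: 1 codewords.
  weight 3: 6 codewords.
  weight 4: 5 codewords.
  weight 5: 2 codewords.
  weight 6: 1 codewords.
Minimum distance d = smallest w > 0 with A_w > 0 = 2.
Sanity: Σ A_w = 16 = 2^4 = 16 ✓.


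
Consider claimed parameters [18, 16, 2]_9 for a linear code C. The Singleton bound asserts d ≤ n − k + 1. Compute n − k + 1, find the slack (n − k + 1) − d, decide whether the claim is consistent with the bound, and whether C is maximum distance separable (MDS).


Singleton RHS = n − k + 1 = 3, slack = 1, bound satisfied, not MDS.

Singleton bound: d ≤ n − k + 1.
Here n = 18, k = 16, so n − k + 1 = 3.
Given d = 2, check d ≤ 3: YES.
Slack = (n − k + 1) − d = 1.
The code is NOT MDS (slack = 1 > 0).
Description: the claimed parameters are [18, 16, 2]_9; such a code would be non-MDS.


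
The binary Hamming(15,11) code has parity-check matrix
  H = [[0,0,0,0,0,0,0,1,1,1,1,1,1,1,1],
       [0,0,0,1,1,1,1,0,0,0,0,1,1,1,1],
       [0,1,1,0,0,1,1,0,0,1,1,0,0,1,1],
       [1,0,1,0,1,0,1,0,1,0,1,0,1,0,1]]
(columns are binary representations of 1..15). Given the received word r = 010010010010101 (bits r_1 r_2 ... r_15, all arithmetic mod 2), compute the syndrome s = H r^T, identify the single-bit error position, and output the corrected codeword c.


s = (0, 1, 1, 0)^T, error position = 6, corrected codeword c = 010011010010101

Compute s = H r^T mod 2 one row at a time:
  s_1 = 1 + 0 + 0 + 1 + 0 + 1 + 0 + 1 = 4 ≡ 0 (mod 2).
  s_2 = 0 + 1 + 0 + 0 + 0 + 1 + 0 + 1 = 3 ≡ 1 (mod 2).
  s_3 = 1 + 0 + 0 + 0 + 0 + 1 + 0 + 1 = 3 ≡ 1 (mod 2).
  s_4 = 0 + 0 + 1 + 0 + 0 + 1 + 1 + 1 = 4 ≡ 0 (mod 2).
s = (0, 1, 1, 0)^T — this equals column 6 of H (binary 0110), so error is at position 6.
Correct: flip bit 6 of r = 010010010010101 to get c = 010011010010101.


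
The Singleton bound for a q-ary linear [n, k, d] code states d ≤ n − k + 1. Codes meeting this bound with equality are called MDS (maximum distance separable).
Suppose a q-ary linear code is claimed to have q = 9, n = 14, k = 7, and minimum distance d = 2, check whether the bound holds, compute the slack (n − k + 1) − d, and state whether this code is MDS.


Singleton RHS = n − k + 1 = 8, slack = 6, bound satisfied, not MDS.

Singleton bound: d ≤ n − k + 1.
Here n = 14, k = 7, so n − k + 1 = 8.
Given d = 2, check d ≤ 8: YES.
Slack = (n − k + 1) − d = 6.
The code is NOT MDS (slack = 6 > 0).
Description: the claimed parameters are [14, 7, 2]_9; such a code would be non-MDS.


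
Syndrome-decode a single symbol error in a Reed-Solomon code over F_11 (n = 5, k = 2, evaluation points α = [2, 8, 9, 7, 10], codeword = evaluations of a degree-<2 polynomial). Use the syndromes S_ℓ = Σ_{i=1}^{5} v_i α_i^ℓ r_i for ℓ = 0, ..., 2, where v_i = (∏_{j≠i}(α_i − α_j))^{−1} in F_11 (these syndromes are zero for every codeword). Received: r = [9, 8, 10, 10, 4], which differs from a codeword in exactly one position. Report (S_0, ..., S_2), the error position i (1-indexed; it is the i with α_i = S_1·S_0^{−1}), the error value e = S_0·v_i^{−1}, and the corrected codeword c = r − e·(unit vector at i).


S = (6, 10, 2), error at position 3, error magnitude e = 4, c = [9, 8, 6, 10, 4].

Step 1: column multipliers v_i = (∏_{j≠i}(α_i − α_j))^{−1} mod 11.
  i = 1 (α = 2): (2−8)(2−9)(2−7)(2−10) = (−6)·(−7)·(−5)·(−8) = 1680 ≡ 8, so v_1 = 8^{−1} = 7 (mod 11).
  i = 2 (α = 8): (8−2)(8−9)(8−7)(8−10) = 6·(−1)·1·(−2) = 12 ≡ 1, so v_2 = 1^{−1} = 1 (mod 11).
  i = 3 (α = 9): (9−2)(9−8)(9−7)(9−10) = 7·1·2·(−1) = −14 ≡ 8, so v_3 = 8^{−1} = 7 (mod 11).
  i = 4 (α = 7): (7−2)(7−8)(7−9)(7−10) = 5·(−1)·(−2)·(−3) = −30 ≡ 3, so v_4 = 3^{−1} = 4 (mod 11).
  i = 5 (α = 10): (10−2)(10−8)(10−9)(10−7) = 8·2·1·3 = 48 ≡ 4, so v_5 = 4^{−1} = 3 (mod 11).
  v = [7, 1, 7, 4, 3].
Step 2: syndromes of r = [9, 8, 10, 10, 4] (all sums mod 11).
  S_0 = Σ v_i r_i = 7·9 + 1·8 + 7·10 + 4·10 + 3·4 = 193 ≡ 6.
  S_1 = Σ v_i α_i r_i = 7·2·9 + 1·8·8 + 7·9·10 + 4·7·10 + 3·10·4 = 1220 ≡ 10.
  α_i^2 mod 11 = [4, 9, 4, 5, 1].
  S_2 = Σ v_i α_i^2 r_i = 7·4·9 + 1·9·8 + 7·4·10 + 4·5·10 + 3·1·4 = 816 ≡ 2.
  S = (6, 10, 2) ≠ 0, so r is not a codeword (an error is present).
Step 3: locate the error. For a single error e at position i, S_ℓ = v_i·e·α_i^ℓ, so α_err = S_1/S_0.
  S_0^{−1} = 6^{−1} = 2 (mod 11), so α_err = 10·2 = 20 ≡ 9 = α_3. Error position i = 3.
  Consistency check: S_2/S_1 = 2·10 = 20 ≡ 9 = α_err ✓ (single-error assumption holds).
Step 4: error magnitude e = S_0/v_3 = S_0·∏_{j≠3}(α_3 − α_j) = 6·8 = 48 ≡ 4 (mod 11).
Step 5: correct position 3: c_3 = r_3 − e = 10 − 4 ≡ 6 (mod 11). Hence c = [9, 8, 6, 10, 4].
  Check: interpolating c through the α_i gives m(x) = 2 + 9·x (degree < 2) with m(α_i) = c_i for every i, so c is indeed a codeword.


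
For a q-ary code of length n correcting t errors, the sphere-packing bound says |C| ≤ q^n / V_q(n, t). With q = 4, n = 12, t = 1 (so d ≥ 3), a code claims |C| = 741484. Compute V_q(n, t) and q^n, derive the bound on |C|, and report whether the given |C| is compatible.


V_q(n, t) = 37, q^n = 16777216, Hamming bound = 453438, |C| = 741484 > bound (violated).

Step 1: Compute V_q(n, t) = Σ_{j=0}^1 C(n, j) (q−1)^j.
  j = 0: C(12,0)·(3)^0 = 1·1 = 1.
  j = 1: C(12,1)·(3)^1 = 12·3 = 36.
  V_q(n, t) = 1 + 36 = 37.
Step 2: q^n = 4^12 = 16777216.
Step 3: Hamming bound ⌊q^n / V_q(n,t)⌋ = ⌊16777216/37⌋ = 453438.
Step 4: Compare |C| = 741484 to 453438: violated.
The claimed |C| lies above the Hamming bound, so no 4-ary code of length 12 with d ≥ 3 can have 741484 codewords.


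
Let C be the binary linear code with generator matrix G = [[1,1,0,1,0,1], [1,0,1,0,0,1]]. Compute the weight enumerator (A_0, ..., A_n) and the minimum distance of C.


Weight distribution: A_0 = 1, A_3 = 2, A_4 = 1. Minimum distance d = 3.

Enumerate all 2^2 = 4 messages m ∈ F_2^2.
For each, compute codeword c = mG in F_2^6, then tally its weight.
  m = 00 → c = 000000, weight = 0.
  m = 10 → c = 110101, weight = 4.
  m = 01 → c = 101001, weight = 3.
  m = 11 → c = 011100, weight = 3.
Tally weights:
  weight 0: 1 codewords.
  weight 3: 2 codewords.
  weight 4: 1 codewords.
Minimum distance d = smallest w > 0 with A_w > 0 = 3.
Sanity: Σ A_w = 4 = 2^2 = 4 ✓.


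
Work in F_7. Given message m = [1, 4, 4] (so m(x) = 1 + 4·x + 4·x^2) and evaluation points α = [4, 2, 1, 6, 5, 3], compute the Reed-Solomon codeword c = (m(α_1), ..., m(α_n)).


c = [4, 4, 2, 1, 2, 0]

Message polynomial: m(x) = 1 + 4·x + 4·x^2 (mod 7).
For each evaluation point α_i, compute m(α_i) mod 7:
  α_1 = 4: Horner steps 4 → 6 → 4, so m(4) = 4.
  α_2 = 2: Horner steps 4 → 5 → 4, so m(2) = 4.
  α_3 = 1: Horner steps 4 → 1 → 2, so m(1) = 2.
  α_4 = 6: Horner steps 4 → 0 → 1, so m(6) = 1.
  α_5 = 5: Horner steps 4 → 3 → 2, so m(5) = 2.
  α_6 = 3: Horner steps 4 → 2 → 0, so m(3) = 0.
Codeword c = [4, 4, 2, 1, 2, 0] ∈ F_7^6.
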